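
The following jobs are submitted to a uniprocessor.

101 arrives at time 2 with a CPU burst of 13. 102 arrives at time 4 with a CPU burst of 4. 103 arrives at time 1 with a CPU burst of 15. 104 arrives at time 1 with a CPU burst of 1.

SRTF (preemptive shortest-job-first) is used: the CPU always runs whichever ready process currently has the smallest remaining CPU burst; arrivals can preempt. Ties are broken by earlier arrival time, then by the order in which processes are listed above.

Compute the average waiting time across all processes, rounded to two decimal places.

Gantt: | idle 0-1 | 104 1-2 | 101 2-4 | 102 4-8 | 101 8-19 | 103 19-34 |
Completion: 101=19  102=8  103=34  104=2
Waiting times: 101=4, 102=0, 103=18, 104=0
Average waiting = (4+0+18+0) / 4 = 22/4 = 5.50

5.50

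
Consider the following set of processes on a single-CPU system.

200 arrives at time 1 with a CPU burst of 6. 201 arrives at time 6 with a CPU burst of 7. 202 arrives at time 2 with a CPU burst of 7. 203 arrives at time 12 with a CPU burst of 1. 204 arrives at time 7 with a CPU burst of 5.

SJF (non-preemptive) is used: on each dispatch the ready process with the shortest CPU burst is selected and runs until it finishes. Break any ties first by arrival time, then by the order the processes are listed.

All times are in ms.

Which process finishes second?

204

Schedule: | idle 0-1 | 200 1-7 | 204 7-12 | 203 12-13 | 202 13-20 | 201 20-27 |
Completion: 200=7  201=27  202=20  203=13  204=12
Turnaround (C−A): 200=6  201=21  202=18  203=1  204=5
Finish order: 200 → 204 → 203 → 202 → 201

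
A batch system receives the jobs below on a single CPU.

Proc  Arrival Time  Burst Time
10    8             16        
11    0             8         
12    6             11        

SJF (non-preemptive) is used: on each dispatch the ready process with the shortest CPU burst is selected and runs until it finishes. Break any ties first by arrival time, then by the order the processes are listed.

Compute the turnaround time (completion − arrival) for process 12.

13

Gantt: | 11 0-8 | 12 8-19 | 10 19-35 |
Completion: 10=35  11=8  12=19
Turnaround(12) = completion − arrival = 19 − 6 = 13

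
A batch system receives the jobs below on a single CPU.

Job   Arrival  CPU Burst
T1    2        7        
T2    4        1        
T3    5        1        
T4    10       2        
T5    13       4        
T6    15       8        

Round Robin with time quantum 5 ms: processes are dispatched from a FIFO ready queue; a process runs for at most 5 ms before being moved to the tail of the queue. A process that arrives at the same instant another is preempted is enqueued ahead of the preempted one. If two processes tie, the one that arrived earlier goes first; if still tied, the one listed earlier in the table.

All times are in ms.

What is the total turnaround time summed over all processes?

Gantt: | idle 0-2 | T1 2-7 | T2 7-8 | T3 8-9 | T1 9-11 | T4 11-13 | T5 13-17 | T6 17-25 |
Completion: T1=11  T2=8  T3=9  T4=13  T5=17  T6=25
Turnaround (C−A): T1=9  T2=4  T3=4  T4=3  T5=4  T6=10
Turnaround = completion − arrival: T1=9, T2=4, T3=4, T4=3, T5=4, T6=10
Total turnaround = 9 + 4 + 4 + 3 + 4 + 10 = 34

34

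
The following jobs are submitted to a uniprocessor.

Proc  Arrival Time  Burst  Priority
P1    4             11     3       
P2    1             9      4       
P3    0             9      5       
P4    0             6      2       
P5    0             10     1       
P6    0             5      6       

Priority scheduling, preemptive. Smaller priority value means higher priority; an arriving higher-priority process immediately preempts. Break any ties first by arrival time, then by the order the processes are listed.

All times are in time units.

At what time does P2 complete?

Timeline: | P5 0-10 | P4 10-16 | P1 16-27 | P2 27-36 | P3 36-45 | P6 45-50 |
Completion: P1=27  P2=36  P3=45  P4=16  P5=10  P6=50

36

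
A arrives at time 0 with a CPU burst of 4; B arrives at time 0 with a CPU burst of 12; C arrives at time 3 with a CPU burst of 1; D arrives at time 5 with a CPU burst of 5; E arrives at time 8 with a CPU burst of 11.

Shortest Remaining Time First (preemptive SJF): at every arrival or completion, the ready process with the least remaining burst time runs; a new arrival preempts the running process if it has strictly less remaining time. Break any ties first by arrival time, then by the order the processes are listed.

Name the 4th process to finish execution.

Gantt: | A 0-4 | C 4-5 | D 5-10 | E 10-21 | B 21-33 |
Completion: A=4  B=33  C=5  D=10  E=21
Finish order: A → C → D → E → B

E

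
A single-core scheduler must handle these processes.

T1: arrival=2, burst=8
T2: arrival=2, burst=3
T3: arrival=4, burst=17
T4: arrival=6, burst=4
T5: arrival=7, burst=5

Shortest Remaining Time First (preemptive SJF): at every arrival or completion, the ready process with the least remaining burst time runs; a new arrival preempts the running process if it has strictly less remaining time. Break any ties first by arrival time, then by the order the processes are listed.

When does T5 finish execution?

Gantt: | idle 0-2 | T2 2-5 | T1 5-6 | T4 6-10 | T5 10-15 | T1 15-22 | T3 22-39 |
Completion: T1=22  T2=5  T3=39  T4=10  T5=15
Turnaround (C−A): T1=20  T2=3  T3=35  T4=4  T5=8

15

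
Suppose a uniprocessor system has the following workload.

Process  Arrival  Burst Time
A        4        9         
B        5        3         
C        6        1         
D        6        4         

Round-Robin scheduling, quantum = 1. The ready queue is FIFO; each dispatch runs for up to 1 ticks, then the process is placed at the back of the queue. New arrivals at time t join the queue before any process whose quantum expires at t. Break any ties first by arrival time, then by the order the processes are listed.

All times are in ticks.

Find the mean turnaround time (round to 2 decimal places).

9.50

Schedule: | idle 0-4 | A 4-5 | B 5-6 | A 6-7 | C 7-8 | D 8-9 | B 9-10 | A 10-11 | D 11-12 | B 12-13 | A 13-14 | D 14-15 | A 15-16 | D 16-17 | A 17-21 |
Completion: A=21  B=13  C=8  D=17
Turnaround times: A=17, B=8, C=2, D=11
Average turnaround = (17+8+2+11) / 4 = 38/4 = 9.50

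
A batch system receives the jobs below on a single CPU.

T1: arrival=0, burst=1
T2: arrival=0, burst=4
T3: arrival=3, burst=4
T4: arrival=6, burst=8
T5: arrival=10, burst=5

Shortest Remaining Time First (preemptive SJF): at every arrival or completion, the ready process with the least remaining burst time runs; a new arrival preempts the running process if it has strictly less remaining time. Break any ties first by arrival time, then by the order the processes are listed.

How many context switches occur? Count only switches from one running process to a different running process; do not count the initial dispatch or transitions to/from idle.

5

Gantt: | T1 0-1 | T2 1-5 | T3 5-9 | T4 9-10 | T5 10-15 | T4 15-22 |
Completion: T1=1  T2=5  T3=9  T4=22  T5=15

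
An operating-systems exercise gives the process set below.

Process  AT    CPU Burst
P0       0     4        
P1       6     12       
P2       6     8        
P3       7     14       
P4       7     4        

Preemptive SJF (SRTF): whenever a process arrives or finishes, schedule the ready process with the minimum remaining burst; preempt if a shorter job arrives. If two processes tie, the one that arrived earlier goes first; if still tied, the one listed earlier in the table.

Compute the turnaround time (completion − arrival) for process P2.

12

Gantt: | P0 0-4 | idle 4-6 | P2 6-7 | P4 7-11 | P2 11-18 | P1 18-30 | P3 30-44 |
Completion: P0=4  P1=30  P2=18  P3=44  P4=11
Turnaround (C−A): P0=4  P1=24  P2=12  P3=37  P4=4
Turnaround(P2) = completion − arrival = 18 − 6 = 12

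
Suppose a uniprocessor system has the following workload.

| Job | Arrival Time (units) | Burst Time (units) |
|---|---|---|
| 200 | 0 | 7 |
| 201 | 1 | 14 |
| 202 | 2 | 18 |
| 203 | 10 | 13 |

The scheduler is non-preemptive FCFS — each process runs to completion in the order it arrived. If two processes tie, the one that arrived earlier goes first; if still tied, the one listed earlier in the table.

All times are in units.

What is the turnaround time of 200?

7

Timeline: | 200 0-7 | 201 7-21 | 202 21-39 | 203 39-52 |
Completion: 200=7  201=21  202=39  203=52
Turnaround (C−A): 200=7  201=20  202=37  203=42
Turnaround(200) = completion − arrival = 7 − 0 = 7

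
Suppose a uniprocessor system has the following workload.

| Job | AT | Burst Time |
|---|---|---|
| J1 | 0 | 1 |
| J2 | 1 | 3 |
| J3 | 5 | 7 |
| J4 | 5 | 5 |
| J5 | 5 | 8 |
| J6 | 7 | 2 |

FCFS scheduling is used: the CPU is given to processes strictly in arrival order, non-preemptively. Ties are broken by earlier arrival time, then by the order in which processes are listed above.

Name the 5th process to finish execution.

Schedule: | J1 0-1 | J2 1-4 | idle 4-5 | J3 5-12 | J4 12-17 | J5 17-25 | J6 25-27 |
Completion: J1=1  J2=4  J3=12  J4=17  J5=25  J6=27
Finish order: J1 → J2 → J3 → J4 → J5 → J6

J5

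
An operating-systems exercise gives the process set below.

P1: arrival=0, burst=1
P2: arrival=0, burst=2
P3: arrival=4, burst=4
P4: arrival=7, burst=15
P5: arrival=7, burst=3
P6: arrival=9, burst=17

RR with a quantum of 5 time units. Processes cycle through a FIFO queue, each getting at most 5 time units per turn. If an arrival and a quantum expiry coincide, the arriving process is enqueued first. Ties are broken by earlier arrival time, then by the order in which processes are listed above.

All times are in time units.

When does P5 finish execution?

16

Schedule: | P1 0-1 | P2 1-3 | idle 3-4 | P3 4-8 | P4 8-13 | P5 13-16 | P6 16-21 | P4 21-26 | P6 26-31 | P4 31-36 | P6 36-43 |
Completion: P1=1  P2=3  P3=8  P4=36  P5=16  P6=43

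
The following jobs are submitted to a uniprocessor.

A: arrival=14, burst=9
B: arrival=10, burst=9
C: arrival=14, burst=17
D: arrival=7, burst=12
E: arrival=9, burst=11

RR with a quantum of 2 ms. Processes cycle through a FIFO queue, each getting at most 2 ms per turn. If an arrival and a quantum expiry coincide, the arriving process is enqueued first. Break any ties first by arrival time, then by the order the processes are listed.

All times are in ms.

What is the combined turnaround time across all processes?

Schedule: | idle 0-7 | D 7-9 | E 9-11 | D 11-13 | B 13-15 | E 15-17 | D 17-19 | A 19-21 | C 21-23 | B 23-25 | E 25-27 | D 27-29 | A 29-31 | C 31-33 | B 33-35 | E 35-37 | D 37-39 | A 39-41 | C 41-43 | B 43-45 | E 45-47 | D 47-49 | A 49-51 | C 51-53 | B 53-54 | E 54-55 | A 55-56 | C 56-65 |
Completion: A=56  B=54  C=65  D=49  E=55
Turnaround (C−A): A=42  B=44  C=51  D=42  E=46
Turnaround = completion − arrival: A=42, B=44, C=51, D=42, E=46
Total turnaround = 42 + 44 + 51 + 42 + 46 = 225

225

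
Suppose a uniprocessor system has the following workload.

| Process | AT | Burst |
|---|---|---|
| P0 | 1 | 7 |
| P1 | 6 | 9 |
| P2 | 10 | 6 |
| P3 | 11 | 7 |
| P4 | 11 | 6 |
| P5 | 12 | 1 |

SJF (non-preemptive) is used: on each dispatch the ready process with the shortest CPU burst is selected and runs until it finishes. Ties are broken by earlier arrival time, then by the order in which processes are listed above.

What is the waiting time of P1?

Timeline: | idle 0-1 | P0 1-8 | P1 8-17 | P5 17-18 | P2 18-24 | P4 24-30 | P3 30-37 |
Completion: P0=8  P1=17  P2=24  P3=37  P4=30  P5=18
Waiting(P1) = turnaround − burst = 11 − 9 = 2

2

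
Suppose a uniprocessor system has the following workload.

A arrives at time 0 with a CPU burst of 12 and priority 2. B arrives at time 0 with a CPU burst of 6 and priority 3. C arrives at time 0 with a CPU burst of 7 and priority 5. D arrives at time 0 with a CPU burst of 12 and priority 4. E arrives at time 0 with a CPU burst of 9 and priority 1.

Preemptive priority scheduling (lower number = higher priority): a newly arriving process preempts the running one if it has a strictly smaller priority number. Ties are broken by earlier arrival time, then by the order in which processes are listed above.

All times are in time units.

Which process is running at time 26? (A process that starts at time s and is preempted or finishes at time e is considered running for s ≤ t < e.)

B

Schedule: | E 0-9 | A 9-21 | B 21-27 | D 27-39 | C 39-46 |
Completion: A=21  B=27  C=46  D=39  E=9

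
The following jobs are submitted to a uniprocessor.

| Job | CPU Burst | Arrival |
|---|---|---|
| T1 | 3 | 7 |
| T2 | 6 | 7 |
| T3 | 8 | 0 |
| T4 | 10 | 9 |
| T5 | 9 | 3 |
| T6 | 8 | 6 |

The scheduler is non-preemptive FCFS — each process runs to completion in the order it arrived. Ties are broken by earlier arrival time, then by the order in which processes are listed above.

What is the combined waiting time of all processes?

Schedule: | T3 0-8 | T5 8-17 | T6 17-25 | T1 25-28 | T2 28-34 | T4 34-44 |
Completion: T1=28  T2=34  T3=8  T4=44  T5=17  T6=25
Turnaround (C−A): T1=21  T2=27  T3=8  T4=35  T5=14  T6=19
Waiting = turnaround − burst: T1=18, T2=21, T3=0, T4=25, T5=5, T6=11
Total waiting = 18 + 21 + 0 + 25 + 5 + 11 = 80

80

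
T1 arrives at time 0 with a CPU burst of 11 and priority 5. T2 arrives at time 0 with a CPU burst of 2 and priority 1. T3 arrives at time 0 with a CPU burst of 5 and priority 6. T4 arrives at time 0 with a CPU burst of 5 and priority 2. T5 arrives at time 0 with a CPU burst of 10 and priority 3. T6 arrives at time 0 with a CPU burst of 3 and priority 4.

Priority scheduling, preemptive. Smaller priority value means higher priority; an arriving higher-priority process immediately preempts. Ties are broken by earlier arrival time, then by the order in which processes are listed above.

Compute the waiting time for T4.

Gantt: | T2 0-2 | T4 2-7 | T5 7-17 | T6 17-20 | T1 20-31 | T3 31-36 |
Completion: T1=31  T2=2  T3=36  T4=7  T5=17  T6=20
Turnaround (C−A): T1=31  T2=2  T3=36  T4=7  T5=17  T6=20
Waiting(T4) = turnaround − burst = 7 − 5 = 2

2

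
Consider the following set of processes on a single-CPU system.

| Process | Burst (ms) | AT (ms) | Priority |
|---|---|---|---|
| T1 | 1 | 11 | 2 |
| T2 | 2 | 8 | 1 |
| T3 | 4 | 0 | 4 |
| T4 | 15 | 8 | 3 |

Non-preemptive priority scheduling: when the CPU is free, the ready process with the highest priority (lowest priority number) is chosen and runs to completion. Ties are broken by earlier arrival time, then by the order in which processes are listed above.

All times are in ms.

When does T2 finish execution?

10

Gantt: | T3 0-4 | idle 4-8 | T2 8-10 | T4 10-25 | T1 25-26 |
Completion: T1=26  T2=10  T3=4  T4=25
Turnaround (C−A): T1=15  T2=2  T3=4  T4=17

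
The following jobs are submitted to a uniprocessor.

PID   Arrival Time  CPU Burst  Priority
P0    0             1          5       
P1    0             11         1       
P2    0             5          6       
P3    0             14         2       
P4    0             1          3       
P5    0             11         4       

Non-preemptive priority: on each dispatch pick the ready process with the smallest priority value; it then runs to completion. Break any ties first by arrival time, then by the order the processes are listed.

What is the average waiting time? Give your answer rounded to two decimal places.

Gantt: | P1 0-11 | P3 11-25 | P4 25-26 | P5 26-37 | P0 37-38 | P2 38-43 |
Completion: P0=38  P1=11  P2=43  P3=25  P4=26  P5=37
Turnaround (C−A): P0=38  P1=11  P2=43  P3=25  P4=26  P5=37
Waiting times: P0=37, P1=0, P2=38, P3=11, P4=25, P5=26
Average waiting = (37+0+38+11+25+26) / 6 = 137/6 = 22.83

22.83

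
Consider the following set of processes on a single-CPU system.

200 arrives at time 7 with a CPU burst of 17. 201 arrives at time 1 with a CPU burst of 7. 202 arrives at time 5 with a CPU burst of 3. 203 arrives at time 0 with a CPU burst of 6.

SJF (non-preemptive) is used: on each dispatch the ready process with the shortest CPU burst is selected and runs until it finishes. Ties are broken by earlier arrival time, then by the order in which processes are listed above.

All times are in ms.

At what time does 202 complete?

9

Timeline: | 203 0-6 | 202 6-9 | 201 9-16 | 200 16-33 |
Completion: 200=33  201=16  202=9  203=6
Turnaround (C−A): 200=26  201=15  202=4  203=6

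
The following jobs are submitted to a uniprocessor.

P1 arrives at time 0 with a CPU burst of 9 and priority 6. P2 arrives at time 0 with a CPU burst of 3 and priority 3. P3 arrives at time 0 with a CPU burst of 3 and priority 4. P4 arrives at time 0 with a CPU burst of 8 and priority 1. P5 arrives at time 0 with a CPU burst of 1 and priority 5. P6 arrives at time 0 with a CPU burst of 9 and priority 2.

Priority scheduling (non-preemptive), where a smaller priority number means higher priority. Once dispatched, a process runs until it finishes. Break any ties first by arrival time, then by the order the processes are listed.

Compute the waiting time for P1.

Gantt: | P4 0-8 | P6 8-17 | P2 17-20 | P3 20-23 | P5 23-24 | P1 24-33 |
Completion: P1=33  P2=20  P3=23  P4=8  P5=24  P6=17
Waiting(P1) = turnaround − burst = 33 − 9 = 24

24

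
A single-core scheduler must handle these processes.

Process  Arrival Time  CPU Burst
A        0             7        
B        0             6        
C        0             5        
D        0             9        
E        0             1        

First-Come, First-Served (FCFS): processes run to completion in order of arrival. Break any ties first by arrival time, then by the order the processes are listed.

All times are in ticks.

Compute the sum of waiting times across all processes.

65

Timeline: | A 0-7 | B 7-13 | C 13-18 | D 18-27 | E 27-28 |
Completion: A=7  B=13  C=18  D=27  E=28
Turnaround (C−A): A=7  B=13  C=18  D=27  E=28
Waiting = turnaround − burst: A=0, B=7, C=13, D=18, E=27
Total waiting = 0 + 7 + 13 + 18 + 27 = 65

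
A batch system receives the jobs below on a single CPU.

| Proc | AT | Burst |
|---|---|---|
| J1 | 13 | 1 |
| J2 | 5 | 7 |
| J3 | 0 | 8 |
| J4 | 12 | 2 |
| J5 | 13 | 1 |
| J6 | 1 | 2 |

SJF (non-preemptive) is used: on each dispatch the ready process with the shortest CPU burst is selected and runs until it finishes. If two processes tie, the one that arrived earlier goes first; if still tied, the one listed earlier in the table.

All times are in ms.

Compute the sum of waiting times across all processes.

28

Timeline: | J3 0-8 | J6 8-10 | J2 10-17 | J1 17-18 | J5 18-19 | J4 19-21 |
Completion: J1=18  J2=17  J3=8  J4=21  J5=19  J6=10
Turnaround (C−A): J1=5  J2=12  J3=8  J4=9  J5=6  J6=9
Waiting = turnaround − burst: J1=4, J2=5, J3=0, J4=7, J5=5, J6=7
Total waiting = 4 + 5 + 0 + 7 + 5 + 7 = 28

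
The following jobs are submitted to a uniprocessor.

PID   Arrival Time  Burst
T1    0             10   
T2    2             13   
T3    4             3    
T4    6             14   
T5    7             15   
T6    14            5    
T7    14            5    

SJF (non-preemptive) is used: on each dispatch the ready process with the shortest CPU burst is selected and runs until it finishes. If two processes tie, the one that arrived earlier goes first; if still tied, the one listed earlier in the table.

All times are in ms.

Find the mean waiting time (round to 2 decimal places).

17.00

Schedule: | T1 0-10 | T3 10-13 | T2 13-26 | T6 26-31 | T7 31-36 | T4 36-50 | T5 50-65 |
Completion: T1=10  T2=26  T3=13  T4=50  T5=65  T6=31  T7=36
Waiting times: T1=0, T2=11, T3=6, T4=30, T5=43, T6=12, T7=17
Average waiting = (0+11+6+30+43+12+17) / 7 = 119/7 = 17.00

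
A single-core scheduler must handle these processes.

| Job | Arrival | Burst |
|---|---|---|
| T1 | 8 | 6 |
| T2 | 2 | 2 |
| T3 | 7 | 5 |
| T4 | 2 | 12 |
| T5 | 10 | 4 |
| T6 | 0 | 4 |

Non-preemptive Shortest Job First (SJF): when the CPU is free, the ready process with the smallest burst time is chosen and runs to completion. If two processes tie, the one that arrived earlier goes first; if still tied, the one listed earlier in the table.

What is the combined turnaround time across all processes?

81

Timeline: | T6 0-4 | T2 4-6 | T4 6-18 | T5 18-22 | T3 22-27 | T1 27-33 |
Completion: T1=33  T2=6  T3=27  T4=18  T5=22  T6=4
Turnaround (C−A): T1=25  T2=4  T3=20  T4=16  T5=12  T6=4
Turnaround = completion − arrival: T1=25, T2=4, T3=20, T4=16, T5=12, T6=4
Total turnaround = 25 + 4 + 20 + 16 + 12 + 4 = 81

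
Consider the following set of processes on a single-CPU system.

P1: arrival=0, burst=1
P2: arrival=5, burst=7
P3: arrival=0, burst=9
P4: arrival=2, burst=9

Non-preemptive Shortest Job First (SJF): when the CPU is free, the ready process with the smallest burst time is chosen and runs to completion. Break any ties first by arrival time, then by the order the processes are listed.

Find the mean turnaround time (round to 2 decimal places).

Timeline: | P1 0-1 | P3 1-10 | P2 10-17 | P4 17-26 |
Completion: P1=1  P2=17  P3=10  P4=26
Turnaround (C−A): P1=1  P2=12  P3=10  P4=24
Turnaround times: P1=1, P2=12, P3=10, P4=24
Average turnaround = (1+12+10+24) / 4 = 47/4 = 11.75

11.75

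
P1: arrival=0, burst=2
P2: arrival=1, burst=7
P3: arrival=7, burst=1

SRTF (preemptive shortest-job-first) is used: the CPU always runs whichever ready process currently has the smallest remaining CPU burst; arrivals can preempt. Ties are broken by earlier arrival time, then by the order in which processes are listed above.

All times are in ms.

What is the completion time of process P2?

Timeline: | P1 0-2 | P2 2-7 | P3 7-8 | P2 8-10 |
Completion: P1=2  P2=10  P3=8
Turnaround (C−A): P1=2  P2=9  P3=1

10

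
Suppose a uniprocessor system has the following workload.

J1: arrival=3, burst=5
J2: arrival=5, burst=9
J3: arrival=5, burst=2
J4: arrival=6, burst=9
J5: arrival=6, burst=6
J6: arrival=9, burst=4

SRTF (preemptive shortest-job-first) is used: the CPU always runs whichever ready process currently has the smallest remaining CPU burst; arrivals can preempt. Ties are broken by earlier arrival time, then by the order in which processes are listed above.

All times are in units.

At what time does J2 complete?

29

Schedule: | idle 0-3 | J1 3-5 | J3 5-7 | J1 7-10 | J6 10-14 | J5 14-20 | J2 20-29 | J4 29-38 |
Completion: J1=10  J2=29  J3=7  J4=38  J5=20  J6=14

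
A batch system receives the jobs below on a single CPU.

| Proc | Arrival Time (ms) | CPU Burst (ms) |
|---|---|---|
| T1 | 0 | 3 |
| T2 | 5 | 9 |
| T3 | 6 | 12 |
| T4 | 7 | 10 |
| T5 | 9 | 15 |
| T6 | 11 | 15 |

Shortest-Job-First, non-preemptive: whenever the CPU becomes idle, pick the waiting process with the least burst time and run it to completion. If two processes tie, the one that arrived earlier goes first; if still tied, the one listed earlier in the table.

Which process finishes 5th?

T5

Schedule: | T1 0-3 | idle 3-5 | T2 5-14 | T4 14-24 | T3 24-36 | T5 36-51 | T6 51-66 |
Completion: T1=3  T2=14  T3=36  T4=24  T5=51  T6=66
Finish order: T1 → T2 → T4 → T3 → T5 → T6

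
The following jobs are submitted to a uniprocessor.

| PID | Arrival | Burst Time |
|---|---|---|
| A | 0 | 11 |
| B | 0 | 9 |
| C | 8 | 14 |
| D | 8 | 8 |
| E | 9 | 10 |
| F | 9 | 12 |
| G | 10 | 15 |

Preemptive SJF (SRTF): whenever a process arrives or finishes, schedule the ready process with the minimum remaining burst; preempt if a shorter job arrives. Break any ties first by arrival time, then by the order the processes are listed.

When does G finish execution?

Schedule: | B 0-9 | D 9-17 | E 17-27 | A 27-38 | F 38-50 | C 50-64 | G 64-79 |
Completion: A=38  B=9  C=64  D=17  E=27  F=50  G=79
Turnaround (C−A): A=38  B=9  C=56  D=9  E=18  F=41  G=69

79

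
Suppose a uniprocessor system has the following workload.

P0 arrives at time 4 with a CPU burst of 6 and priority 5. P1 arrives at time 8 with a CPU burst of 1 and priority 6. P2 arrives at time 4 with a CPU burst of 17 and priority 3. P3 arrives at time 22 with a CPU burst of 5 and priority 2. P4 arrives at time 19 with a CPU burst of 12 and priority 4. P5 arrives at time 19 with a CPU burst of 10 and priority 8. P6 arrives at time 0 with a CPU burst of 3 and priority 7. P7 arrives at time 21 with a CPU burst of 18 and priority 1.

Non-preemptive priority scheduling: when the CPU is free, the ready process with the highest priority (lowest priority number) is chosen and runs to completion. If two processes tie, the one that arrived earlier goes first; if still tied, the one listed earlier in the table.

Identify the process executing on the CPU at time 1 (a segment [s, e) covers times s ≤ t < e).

P6

Schedule: | P6 0-3 | idle 3-4 | P2 4-21 | P7 21-39 | P3 39-44 | P4 44-56 | P0 56-62 | P1 62-63 | P5 63-73 |
Completion: P0=62  P1=63  P2=21  P3=44  P4=56  P5=73  P6=3  P7=39
Turnaround (C−A): P0=58  P1=55  P2=17  P3=22  P4=37  P5=54  P6=3  P7=18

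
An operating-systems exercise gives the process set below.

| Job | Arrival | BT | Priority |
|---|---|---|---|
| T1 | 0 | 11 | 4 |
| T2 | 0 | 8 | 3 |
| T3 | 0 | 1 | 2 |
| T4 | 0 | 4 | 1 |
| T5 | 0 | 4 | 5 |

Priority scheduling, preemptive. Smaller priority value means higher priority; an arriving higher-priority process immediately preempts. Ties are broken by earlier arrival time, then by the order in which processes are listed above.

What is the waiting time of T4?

Timeline: | T4 0-4 | T3 4-5 | T2 5-13 | T1 13-24 | T5 24-28 |
Completion: T1=24  T2=13  T3=5  T4=4  T5=28
Turnaround (C−A): T1=24  T2=13  T3=5  T4=4  T5=28
Waiting(T4) = turnaround − burst = 4 − 4 = 0

0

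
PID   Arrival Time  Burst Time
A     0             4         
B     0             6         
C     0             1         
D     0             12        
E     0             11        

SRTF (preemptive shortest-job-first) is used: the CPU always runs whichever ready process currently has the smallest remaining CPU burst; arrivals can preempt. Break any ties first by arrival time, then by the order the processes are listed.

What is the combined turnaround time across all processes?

Timeline: | C 0-1 | A 1-5 | B 5-11 | E 11-22 | D 22-34 |
Completion: A=5  B=11  C=1  D=34  E=22
Turnaround = completion − arrival: A=5, B=11, C=1, D=34, E=22
Total turnaround = 5 + 11 + 1 + 34 + 22 = 73

73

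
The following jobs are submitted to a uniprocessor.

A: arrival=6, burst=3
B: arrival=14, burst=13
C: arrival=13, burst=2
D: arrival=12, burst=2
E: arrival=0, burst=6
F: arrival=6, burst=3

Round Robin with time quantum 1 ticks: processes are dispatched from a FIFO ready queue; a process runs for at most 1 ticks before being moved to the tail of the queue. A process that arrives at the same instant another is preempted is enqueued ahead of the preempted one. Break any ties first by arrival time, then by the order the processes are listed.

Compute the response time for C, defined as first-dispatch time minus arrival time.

Timeline: | E 0-6 | A 6-7 | F 7-8 | A 8-9 | F 9-10 | A 10-11 | F 11-12 | D 12-13 | C 13-14 | D 14-15 | B 15-16 | C 16-17 | B 17-29 |
Completion: A=11  B=29  C=17  D=15  E=6  F=12
Response(C) = first start − arrival = 13 − 13 = 0

0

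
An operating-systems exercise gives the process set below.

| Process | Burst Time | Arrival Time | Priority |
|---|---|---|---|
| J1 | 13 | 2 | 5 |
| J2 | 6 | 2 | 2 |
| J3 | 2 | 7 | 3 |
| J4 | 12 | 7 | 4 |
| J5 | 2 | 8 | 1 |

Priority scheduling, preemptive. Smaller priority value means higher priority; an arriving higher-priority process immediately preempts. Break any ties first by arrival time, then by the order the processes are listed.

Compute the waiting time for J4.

Timeline: | idle 0-2 | J2 2-8 | J5 8-10 | J3 10-12 | J4 12-24 | J1 24-37 |
Completion: J1=37  J2=8  J3=12  J4=24  J5=10
Turnaround (C−A): J1=35  J2=6  J3=5  J4=17  J5=2
Waiting(J4) = turnaround − burst = 17 − 12 = 5

5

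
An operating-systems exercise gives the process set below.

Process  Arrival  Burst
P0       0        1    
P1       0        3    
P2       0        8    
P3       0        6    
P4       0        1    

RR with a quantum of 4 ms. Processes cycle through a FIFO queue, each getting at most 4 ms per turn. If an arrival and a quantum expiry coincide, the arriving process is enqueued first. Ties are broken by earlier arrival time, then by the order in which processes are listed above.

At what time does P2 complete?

17

Schedule: | P0 0-1 | P1 1-4 | P2 4-8 | P3 8-12 | P4 12-13 | P2 13-17 | P3 17-19 |
Completion: P0=1  P1=4  P2=17  P3=19  P4=13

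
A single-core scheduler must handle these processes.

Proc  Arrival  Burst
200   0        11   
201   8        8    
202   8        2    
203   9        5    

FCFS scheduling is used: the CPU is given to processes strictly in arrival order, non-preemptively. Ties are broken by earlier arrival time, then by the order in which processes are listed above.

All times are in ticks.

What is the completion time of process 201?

Gantt: | 200 0-11 | 201 11-19 | 202 19-21 | 203 21-26 |
Completion: 200=11  201=19  202=21  203=26
Turnaround (C−A): 200=11  201=11  202=13  203=17

19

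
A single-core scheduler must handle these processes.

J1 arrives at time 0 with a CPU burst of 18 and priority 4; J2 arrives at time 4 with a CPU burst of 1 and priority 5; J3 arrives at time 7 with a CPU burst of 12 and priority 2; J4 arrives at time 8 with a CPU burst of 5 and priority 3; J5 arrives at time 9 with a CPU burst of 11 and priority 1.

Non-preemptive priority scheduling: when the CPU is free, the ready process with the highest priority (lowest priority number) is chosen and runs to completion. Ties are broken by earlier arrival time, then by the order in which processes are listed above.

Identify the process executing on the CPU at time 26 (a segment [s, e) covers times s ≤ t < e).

Schedule: | J1 0-18 | J5 18-29 | J3 29-41 | J4 41-46 | J2 46-47 |
Completion: J1=18  J2=47  J3=41  J4=46  J5=29

J5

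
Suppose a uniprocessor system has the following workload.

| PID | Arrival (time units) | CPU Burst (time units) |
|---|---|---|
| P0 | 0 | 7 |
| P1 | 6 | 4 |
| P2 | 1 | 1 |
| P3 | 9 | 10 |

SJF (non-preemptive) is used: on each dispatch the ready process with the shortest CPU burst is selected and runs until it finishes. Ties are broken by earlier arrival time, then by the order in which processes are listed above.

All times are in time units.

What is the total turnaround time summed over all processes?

Gantt: | P0 0-7 | P2 7-8 | P1 8-12 | P3 12-22 |
Completion: P0=7  P1=12  P2=8  P3=22
Turnaround (C−A): P0=7  P1=6  P2=7  P3=13
Turnaround = completion − arrival: P0=7, P1=6, P2=7, P3=13
Total turnaround = 7 + 6 + 7 + 13 = 33

33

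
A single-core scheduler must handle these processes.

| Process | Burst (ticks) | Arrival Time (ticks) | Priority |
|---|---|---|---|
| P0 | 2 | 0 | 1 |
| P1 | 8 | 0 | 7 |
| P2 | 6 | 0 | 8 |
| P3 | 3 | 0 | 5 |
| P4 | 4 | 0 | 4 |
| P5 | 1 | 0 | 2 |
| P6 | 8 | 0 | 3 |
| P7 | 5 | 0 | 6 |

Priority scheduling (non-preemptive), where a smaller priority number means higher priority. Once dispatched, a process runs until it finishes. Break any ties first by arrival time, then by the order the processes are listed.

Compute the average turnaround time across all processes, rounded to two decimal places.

Schedule: | P0 0-2 | P5 2-3 | P6 3-11 | P4 11-15 | P3 15-18 | P7 18-23 | P1 23-31 | P2 31-37 |
Completion: P0=2  P1=31  P2=37  P3=18  P4=15  P5=3  P6=11  P7=23
Turnaround (C−A): P0=2  P1=31  P2=37  P3=18  P4=15  P5=3  P6=11  P7=23
Turnaround times: P0=2, P1=31, P2=37, P3=18, P4=15, P5=3, P6=11, P7=23
Average turnaround = (2+31+37+18+15+3+11+23) / 8 = 140/8 = 17.50

17.50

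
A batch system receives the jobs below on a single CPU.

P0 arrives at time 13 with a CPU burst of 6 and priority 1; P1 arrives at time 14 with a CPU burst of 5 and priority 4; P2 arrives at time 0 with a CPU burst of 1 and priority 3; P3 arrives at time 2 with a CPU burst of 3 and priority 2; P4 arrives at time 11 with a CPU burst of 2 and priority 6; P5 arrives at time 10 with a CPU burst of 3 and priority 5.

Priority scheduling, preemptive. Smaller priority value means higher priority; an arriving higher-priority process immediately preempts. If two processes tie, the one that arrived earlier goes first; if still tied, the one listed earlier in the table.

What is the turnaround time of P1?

10

Schedule: | P2 0-1 | idle 1-2 | P3 2-5 | idle 5-10 | P5 10-13 | P0 13-19 | P1 19-24 | P4 24-26 |
Completion: P0=19  P1=24  P2=1  P3=5  P4=26  P5=13
Turnaround (C−A): P0=6  P1=10  P2=1  P3=3  P4=15  P5=3
Turnaround(P1) = completion − arrival = 24 − 14 = 10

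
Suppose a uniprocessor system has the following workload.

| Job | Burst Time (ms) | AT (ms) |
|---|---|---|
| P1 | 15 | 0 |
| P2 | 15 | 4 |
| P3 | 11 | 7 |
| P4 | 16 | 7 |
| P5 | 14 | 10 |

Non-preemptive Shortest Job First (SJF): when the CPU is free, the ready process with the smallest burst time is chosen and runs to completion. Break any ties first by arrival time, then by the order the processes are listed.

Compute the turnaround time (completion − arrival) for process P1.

15

Gantt: | P1 0-15 | P3 15-26 | P5 26-40 | P2 40-55 | P4 55-71 |
Completion: P1=15  P2=55  P3=26  P4=71  P5=40
Turnaround (C−A): P1=15  P2=51  P3=19  P4=64  P5=30
Turnaround(P1) = completion − arrival = 15 − 0 = 15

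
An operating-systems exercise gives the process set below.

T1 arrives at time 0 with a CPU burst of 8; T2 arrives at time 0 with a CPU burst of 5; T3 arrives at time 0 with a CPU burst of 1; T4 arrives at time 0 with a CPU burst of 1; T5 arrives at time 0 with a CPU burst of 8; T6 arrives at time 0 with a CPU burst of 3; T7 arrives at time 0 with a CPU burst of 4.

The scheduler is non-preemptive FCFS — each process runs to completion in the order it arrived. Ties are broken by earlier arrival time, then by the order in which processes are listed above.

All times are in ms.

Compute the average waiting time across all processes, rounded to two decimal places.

Timeline: | T1 0-8 | T2 8-13 | T3 13-14 | T4 14-15 | T5 15-23 | T6 23-26 | T7 26-30 |
Completion: T1=8  T2=13  T3=14  T4=15  T5=23  T6=26  T7=30
Waiting times: T1=0, T2=8, T3=13, T4=14, T5=15, T6=23, T7=26
Average waiting = (0+8+13+14+15+23+26) / 7 = 99/7 = 14.14

14.14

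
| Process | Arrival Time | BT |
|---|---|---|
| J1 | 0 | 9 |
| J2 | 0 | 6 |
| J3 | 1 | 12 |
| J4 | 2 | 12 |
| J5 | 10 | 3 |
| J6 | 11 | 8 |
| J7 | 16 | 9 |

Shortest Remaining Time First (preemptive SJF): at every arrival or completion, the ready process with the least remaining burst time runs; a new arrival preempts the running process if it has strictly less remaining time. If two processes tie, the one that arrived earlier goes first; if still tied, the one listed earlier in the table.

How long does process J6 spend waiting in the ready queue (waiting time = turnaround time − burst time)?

Schedule: | J2 0-6 | J1 6-10 | J5 10-13 | J1 13-18 | J6 18-26 | J7 26-35 | J3 35-47 | J4 47-59 |
Completion: J1=18  J2=6  J3=47  J4=59  J5=13  J6=26  J7=35
Waiting(J6) = turnaround − burst = 15 − 8 = 7

7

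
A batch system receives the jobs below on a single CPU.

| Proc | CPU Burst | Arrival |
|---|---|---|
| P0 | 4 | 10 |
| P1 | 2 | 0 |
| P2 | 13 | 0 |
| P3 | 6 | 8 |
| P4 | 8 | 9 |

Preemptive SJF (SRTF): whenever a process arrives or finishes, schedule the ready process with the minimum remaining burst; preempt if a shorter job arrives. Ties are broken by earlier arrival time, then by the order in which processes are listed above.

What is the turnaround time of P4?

24

Timeline: | P1 0-2 | P2 2-8 | P3 8-14 | P0 14-18 | P2 18-25 | P4 25-33 |
Completion: P0=18  P1=2  P2=25  P3=14  P4=33
Turnaround(P4) = completion − arrival = 33 − 9 = 24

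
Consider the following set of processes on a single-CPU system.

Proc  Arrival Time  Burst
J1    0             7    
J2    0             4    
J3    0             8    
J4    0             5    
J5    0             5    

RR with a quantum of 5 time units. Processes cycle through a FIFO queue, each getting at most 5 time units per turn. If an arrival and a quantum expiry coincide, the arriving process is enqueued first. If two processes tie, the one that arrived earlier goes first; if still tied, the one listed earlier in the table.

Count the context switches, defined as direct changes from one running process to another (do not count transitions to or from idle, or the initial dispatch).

Timeline: | J1 0-5 | J2 5-9 | J3 9-14 | J4 14-19 | J5 19-24 | J1 24-26 | J3 26-29 |
Completion: J1=26  J2=9  J3=29  J4=19  J5=24

6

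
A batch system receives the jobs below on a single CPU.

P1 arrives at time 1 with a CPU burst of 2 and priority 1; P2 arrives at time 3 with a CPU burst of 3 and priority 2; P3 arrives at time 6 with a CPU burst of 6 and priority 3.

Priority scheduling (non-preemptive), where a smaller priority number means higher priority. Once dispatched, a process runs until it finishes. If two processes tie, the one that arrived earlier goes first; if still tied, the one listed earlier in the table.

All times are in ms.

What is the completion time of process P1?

3

Schedule: | idle 0-1 | P1 1-3 | P2 3-6 | P3 6-12 |
Completion: P1=3  P2=6  P3=12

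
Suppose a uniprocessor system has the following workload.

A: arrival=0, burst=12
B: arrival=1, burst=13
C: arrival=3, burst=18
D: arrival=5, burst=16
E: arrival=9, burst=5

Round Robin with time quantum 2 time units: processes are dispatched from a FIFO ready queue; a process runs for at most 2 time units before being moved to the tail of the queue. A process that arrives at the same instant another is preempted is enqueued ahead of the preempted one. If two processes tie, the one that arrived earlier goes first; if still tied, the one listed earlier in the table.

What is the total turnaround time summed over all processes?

Gantt: | A 0-2 | B 2-4 | A 4-6 | C 6-8 | B 8-10 | D 10-12 | A 12-14 | C 14-16 | E 16-18 | B 18-20 | D 20-22 | A 22-24 | C 24-26 | E 26-28 | B 28-30 | D 30-32 | A 32-34 | C 34-36 | E 36-37 | B 37-39 | D 39-41 | A 41-43 | C 43-45 | B 45-47 | D 47-49 | C 49-51 | B 51-52 | D 52-54 | C 54-56 | D 56-58 | C 58-60 | D 60-62 | C 62-64 |
Completion: A=43  B=52  C=64  D=62  E=37
Turnaround (C−A): A=43  B=51  C=61  D=57  E=28
Turnaround = completion − arrival: A=43, B=51, C=61, D=57, E=28
Total turnaround = 43 + 51 + 61 + 57 + 28 = 240

240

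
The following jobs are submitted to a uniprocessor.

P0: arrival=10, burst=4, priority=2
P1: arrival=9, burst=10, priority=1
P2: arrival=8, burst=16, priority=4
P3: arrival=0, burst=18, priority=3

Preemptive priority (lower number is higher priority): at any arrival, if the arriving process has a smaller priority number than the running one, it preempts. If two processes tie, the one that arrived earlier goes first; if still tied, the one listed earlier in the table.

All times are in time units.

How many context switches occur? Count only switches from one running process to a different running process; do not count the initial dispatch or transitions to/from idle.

4

Gantt: | P3 0-9 | P1 9-19 | P0 19-23 | P3 23-32 | P2 32-48 |
Completion: P0=23  P1=19  P2=48  P3=32
Turnaround (C−A): P0=13  P1=10  P2=40  P3=32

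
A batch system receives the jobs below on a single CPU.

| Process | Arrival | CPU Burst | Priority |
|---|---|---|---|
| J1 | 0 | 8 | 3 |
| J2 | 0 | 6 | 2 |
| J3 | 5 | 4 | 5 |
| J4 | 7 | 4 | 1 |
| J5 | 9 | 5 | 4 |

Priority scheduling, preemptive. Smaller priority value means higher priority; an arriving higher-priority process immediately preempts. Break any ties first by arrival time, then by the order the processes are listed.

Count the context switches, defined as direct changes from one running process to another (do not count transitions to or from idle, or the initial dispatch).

5

Gantt: | J2 0-6 | J1 6-7 | J4 7-11 | J1 11-18 | J5 18-23 | J3 23-27 |
Completion: J1=18  J2=6  J3=27  J4=11  J5=23
Turnaround (C−A): J1=18  J2=6  J3=22  J4=4  J5=14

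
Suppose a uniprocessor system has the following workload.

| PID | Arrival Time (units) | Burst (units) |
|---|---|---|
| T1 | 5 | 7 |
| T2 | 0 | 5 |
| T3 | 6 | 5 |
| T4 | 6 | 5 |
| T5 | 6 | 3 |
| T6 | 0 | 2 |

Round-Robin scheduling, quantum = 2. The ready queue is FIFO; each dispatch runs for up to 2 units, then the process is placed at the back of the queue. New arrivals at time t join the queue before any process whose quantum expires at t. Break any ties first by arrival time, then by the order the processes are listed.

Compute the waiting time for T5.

13

Gantt: | T2 0-2 | T6 2-4 | T2 4-6 | T1 6-8 | T3 8-10 | T4 10-12 | T5 12-14 | T2 14-15 | T1 15-17 | T3 17-19 | T4 19-21 | T5 21-22 | T1 22-24 | T3 24-25 | T4 25-26 | T1 26-27 |
Completion: T1=27  T2=15  T3=25  T4=26  T5=22  T6=4
Turnaround (C−A): T1=22  T2=15  T3=19  T4=20  T5=16  T6=4
Waiting(T5) = turnaround − burst = 16 − 3 = 13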